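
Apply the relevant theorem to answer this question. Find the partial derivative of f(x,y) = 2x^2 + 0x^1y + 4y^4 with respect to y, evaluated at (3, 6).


df/dy = 0*x^1 + 4*4*y^3
At (3,6): 0*3^1 + 4*4*6^3
= 0 + 3456
= 3456

3456


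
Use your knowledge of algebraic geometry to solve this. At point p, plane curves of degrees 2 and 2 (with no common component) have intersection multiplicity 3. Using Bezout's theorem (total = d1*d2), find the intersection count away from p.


By Bezout's theorem, the total intersection number is d1 * d2.
Total = 2 * 2 = 4
Intersection multiplicity at p = 3
Remaining intersections = 4 - 3 = 1

1


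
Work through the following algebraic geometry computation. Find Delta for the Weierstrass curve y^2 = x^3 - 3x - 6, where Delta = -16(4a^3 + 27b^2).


Compute each component:
4a^3 = 4*(-3)^3 = 4*(-27) = -108
27b^2 = 27*(-6)^2 = 27*36 = 972
4a^3 + 27b^2 = -108 + 972 = 864
Delta = -16*864 = -13824

-13824


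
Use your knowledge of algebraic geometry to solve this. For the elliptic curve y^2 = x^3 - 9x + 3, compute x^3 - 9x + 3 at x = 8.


Compute x^3 - 9x + 3 at x = 8:
x^3 = 8^3 = 512
(-9)*x = (-9)*8 = -72
Sum: 512 - 72 + 3 = 443

443


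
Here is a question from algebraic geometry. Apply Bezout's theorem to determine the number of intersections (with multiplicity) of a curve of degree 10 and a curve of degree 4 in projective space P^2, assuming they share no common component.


Bezout's theorem states the intersection count equals the product of degrees.
Intersection count = 10 * 4 = 40

40


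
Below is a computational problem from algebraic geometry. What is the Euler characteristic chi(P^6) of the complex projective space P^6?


The complex projective space P^6 has one cell in each even real dimension 0, 2, ..., 12.
The cohomology groups are H^{2k}(P^6) = Z for k = 0,...,6, and 0 otherwise.
Euler characteristic = sum of Betti numbers = 1 per even-dimensional cohomology group.
chi(P^6) = 6 + 1 = 7

7


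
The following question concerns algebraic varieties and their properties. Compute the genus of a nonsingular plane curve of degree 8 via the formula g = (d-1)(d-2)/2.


Using the genus formula for smooth plane curves:
g = (d-1)(d-2)/2
g = (8-1)(8-2)/2
g = 7*6/2
g = 42/2 = 21

21


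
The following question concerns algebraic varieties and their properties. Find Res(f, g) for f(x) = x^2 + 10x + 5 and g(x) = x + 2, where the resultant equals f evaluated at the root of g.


For Res(f, x - c), we evaluate f at x = c.
f(-2) = (-2)^2 + 10*(-2) + 5
= 4 - 20 + 5
= -16 + 5 = -11
Res(f, g) = -11

-11


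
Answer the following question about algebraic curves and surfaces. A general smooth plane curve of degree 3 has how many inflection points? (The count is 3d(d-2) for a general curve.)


For a general smooth plane curve C of degree d, the inflection points are
the intersection of C with its Hessian curve, which has degree 3(d-2).
By Bezout, the total intersection number is d * 3(d-2) = 3 * 3 = 9.
For a general curve every flex is ordinary, so each contributes
multiplicity 1 to C·Hess(C), and the number of distinct inflection
points is 3d(d-2).
Inflection points = 3*3*(3-2) = 3*3*1 = 9

9


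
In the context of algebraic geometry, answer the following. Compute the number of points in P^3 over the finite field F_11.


P^3(F_11) has (q^(n+1) - 1)/(q - 1) points.
= 11^3 + 11^2 + 11^1 + 11^0
= 1331 + 121 + 11 + 1
= 1464

1464


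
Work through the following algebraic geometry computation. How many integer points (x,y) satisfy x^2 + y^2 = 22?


Systematically check integer values of x where x^2 <= 22.
For each valid x, check if 22 - x^2 is a perfect square.
Total integer solutions found: 0

0


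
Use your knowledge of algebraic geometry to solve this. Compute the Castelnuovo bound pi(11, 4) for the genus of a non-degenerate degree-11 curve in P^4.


Castelnuovo's bound: write d - 1 = m(r-1) + epsilon with 0 <= epsilon < r-1.
d - 1 = 11 - 1 = 10
r - 1 = 4 - 1 = 3
10 = 3*3 + 1, so m = 3, epsilon = 1
pi(d, r) = m(m-1)(r-1)/2 + m*epsilon
= 3*2*3/2 + 3*1
= 18/2 + 3
= 9 + 3 = 12

12


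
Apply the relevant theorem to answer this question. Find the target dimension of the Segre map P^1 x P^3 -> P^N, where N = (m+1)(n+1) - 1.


The Segre embedding maps P^m x P^n into P^N via
all products of coordinates from each factor.
N = (m+1)(n+1) - 1
N = (1+1)(3+1) - 1
N = 2*4 - 1
N = 8 - 1 = 7

7


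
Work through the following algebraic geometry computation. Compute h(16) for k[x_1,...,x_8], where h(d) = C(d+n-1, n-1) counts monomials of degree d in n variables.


The Hilbert function for the polynomial ring in 8 variables is:
h(d) = C(d+n-1, n-1)
h(16) = C(16+8-1, 8-1) = C(23, 7)
= 23! / (7! * 16!)
= 245157

245157


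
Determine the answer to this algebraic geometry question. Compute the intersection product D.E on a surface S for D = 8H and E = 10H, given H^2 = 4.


Using bilinearity of the intersection pairing on a surface S:
(aH).(bH) = ab * (H.H)
We have H^2 = 4.
D.E = (8H).(10H) = 8*10*4
= 80*4
= 320

320


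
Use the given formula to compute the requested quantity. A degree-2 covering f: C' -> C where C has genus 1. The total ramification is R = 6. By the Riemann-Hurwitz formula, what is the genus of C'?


Riemann-Hurwitz formula: 2g' - 2 = d(2g - 2) + R
Given: d = 2, g = 1, R = 6
2g' - 2 = 2*(2*1 - 2) + 6
2g' - 2 = 2*0 + 6
2g' - 2 = 0 + 6 = 6
2g' = 8
g' = 4

4


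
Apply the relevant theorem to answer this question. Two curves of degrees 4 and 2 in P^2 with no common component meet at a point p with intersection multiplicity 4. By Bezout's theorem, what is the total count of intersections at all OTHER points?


By Bezout's theorem, the total intersection number is d1 * d2.
Total = 4 * 2 = 8
Intersection multiplicity at p = 4
Remaining intersections = 8 - 4 = 4

4


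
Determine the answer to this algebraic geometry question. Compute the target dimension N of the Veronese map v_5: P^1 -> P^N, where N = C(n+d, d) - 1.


The Veronese embedding v_d: P^n -> P^N maps each point to all
degree-d monomials in n+1 homogeneous coordinates.
N = C(n+d, d) - 1
N = C(1+5, 5) - 1
N = C(6, 5) - 1
C(6, 5) = 6
N = 6 - 1 = 5

5


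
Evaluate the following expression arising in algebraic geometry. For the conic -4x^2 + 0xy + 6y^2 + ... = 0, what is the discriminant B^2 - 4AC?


The discriminant of a conic Ax^2 + Bxy + Cy^2 + ... = 0 is B^2 - 4AC.
B^2 = 0^2 = 0
4AC = 4*(-4)*6 = -96
Discriminant = 0 + 96 = 96

96


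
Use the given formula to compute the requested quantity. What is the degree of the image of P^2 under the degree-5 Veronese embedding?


The Veronese variety v_5(P^2) has degree d^r.
d^r = 5^2 = 25

25


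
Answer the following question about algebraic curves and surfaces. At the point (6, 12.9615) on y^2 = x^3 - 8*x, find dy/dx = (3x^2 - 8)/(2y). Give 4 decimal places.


Using implicit differentiation of y^2 = x^3 - 8*x:
2y * dy/dx = 3x^2 - 8
dy/dx = (3x^2 - 8)/(2y)
Numerator: 3*6^2 - 8 = 100
Denominator: 2*12.9615 = 25.923
dy/dx = 100/25.923 = 3.8576

3.8576


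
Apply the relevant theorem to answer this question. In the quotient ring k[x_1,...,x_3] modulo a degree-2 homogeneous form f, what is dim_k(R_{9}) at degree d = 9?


For R = k[x_1,...,x_n]/(f) with f homogeneous of degree e:
The Hilbert series is (1 - t^e)/(1 - t)^n.
So h(d) = C(d+n-1, n-1) - C(d-e+n-1, n-1) for d >= e.
With n=3, e=2, d=9:
C(9+3-1, 3-1) = C(11, 2) = 55
C(9-2+3-1, 3-1) = C(9, 2) = 36
h(9) = 55 - 36 = 19

19


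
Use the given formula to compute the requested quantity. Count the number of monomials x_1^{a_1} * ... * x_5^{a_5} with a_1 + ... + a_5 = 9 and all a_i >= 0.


The number of degree-9 monomials in 5 variables is C(d+n-1, n-1).
= C(9+5-1, 5-1) = C(13, 4)
= 715

715


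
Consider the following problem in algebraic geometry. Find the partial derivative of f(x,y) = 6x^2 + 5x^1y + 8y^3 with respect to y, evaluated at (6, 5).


df/dy = 5*x^1 + 3*8*y^2
At (6,5): 5*6^1 + 3*8*5^2
= 30 + 600
= 630

630


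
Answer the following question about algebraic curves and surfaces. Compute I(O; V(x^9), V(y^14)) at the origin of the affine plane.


The intersection multiplicity of V(x^a) and V(y^b) at the origin is:
I(O; V(x^9), V(y^14)) = dim_k(k[x,y]/(x^9, y^14))
A basis for k[x,y]/(x^9, y^14) is the set of monomials x^i * y^j
where 0 <= i < 9 and 0 <= j < 14.
The number of such monomials is 9 * 14 = 126

126


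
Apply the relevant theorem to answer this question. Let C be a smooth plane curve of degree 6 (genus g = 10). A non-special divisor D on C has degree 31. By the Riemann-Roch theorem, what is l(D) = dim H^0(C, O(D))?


First, compute the genus of a smooth plane curve of degree 6:
g = (d-1)(d-2)/2 = (6-1)(6-2)/2 = 10
For a non-special divisor D (i.e., h^1(D) = 0), Riemann-Roch gives:
l(D) = deg(D) - g + 1
Since deg(D) = 31 >= 2g - 1 = 19, D is non-special.
l(D) = 31 - 10 + 1 = 22

22


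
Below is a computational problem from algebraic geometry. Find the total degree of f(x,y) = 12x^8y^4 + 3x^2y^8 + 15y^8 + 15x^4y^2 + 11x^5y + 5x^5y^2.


Examine each term for its total degree (sum of exponents).
  Term '12x^8y^4' has total degree 8+4 = 12.
  Term '3x^2y^8' has total degree 2+8 = 10.
  Term '15y^8' has total degree 0+8 = 8.
  Term '15x^4y^2' has total degree 4+2 = 6.
  Term '11x^5y' has total degree 5+1 = 6.
  Term '5x^5y^2' has total degree 5+2 = 7.
The maximum total degree among all terms is 12.

12


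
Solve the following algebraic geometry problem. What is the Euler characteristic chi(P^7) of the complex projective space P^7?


The complex projective space P^7 has one cell in each even real dimension 0, 2, ..., 14.
The cohomology groups are H^{2k}(P^7) = Z for k = 0,...,7, and 0 otherwise.
Euler characteristic = sum of Betti numbers = 1 per even-dimensional cohomology group.
chi(P^7) = 7 + 1 = 8

8


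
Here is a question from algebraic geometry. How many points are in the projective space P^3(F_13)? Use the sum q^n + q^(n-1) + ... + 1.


P^3(F_13) has (q^(n+1) - 1)/(q - 1) points.
= 13^3 + 13^2 + 13^1 + 13^0
= 2197 + 169 + 13 + 1
= 2380

2380


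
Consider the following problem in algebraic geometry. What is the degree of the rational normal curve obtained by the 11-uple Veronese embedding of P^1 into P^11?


The rational normal curve in P^11 is the image of P^1 under the 11-uple Veronese.
A general hyperplane in P^11 pulls back to a degree-11 form on P^1, which has 11 zeros,
so the curve meets a general hyperplane in 11 points. Degree = 11.

11


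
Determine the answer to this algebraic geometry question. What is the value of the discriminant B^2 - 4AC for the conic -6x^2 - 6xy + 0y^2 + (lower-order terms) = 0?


The discriminant of a conic Ax^2 + Bxy + Cy^2 + ... = 0 is B^2 - 4AC.
B^2 = (-6)^2 = 36
4AC = 4*(-6)*0 = 0
Discriminant = 36 + 0 = 36

36


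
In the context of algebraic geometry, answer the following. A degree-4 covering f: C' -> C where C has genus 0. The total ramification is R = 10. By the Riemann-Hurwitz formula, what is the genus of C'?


Riemann-Hurwitz formula: 2g' - 2 = d(2g - 2) + R
Given: d = 4, g = 0, R = 10
2g' - 2 = 4*(2*0 - 2) + 10
2g' - 2 = 4*(-2) + 10
2g' - 2 = -8 + 10 = 2
2g' = 4
g' = 2

2


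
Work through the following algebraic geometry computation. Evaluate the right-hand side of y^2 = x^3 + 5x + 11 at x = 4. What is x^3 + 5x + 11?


Compute x^3 + 5x + 11 at x = 4:
x^3 = 4^3 = 64
5*x = 5*4 = 20
Sum: 64 + 20 + 11 = 95

95


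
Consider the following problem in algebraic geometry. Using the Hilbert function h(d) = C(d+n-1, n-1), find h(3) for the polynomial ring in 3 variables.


The Hilbert function for the polynomial ring in 3 variables is:
h(d) = C(d+n-1, n-1)
h(3) = C(3+3-1, 3-1) = C(5, 2)
= 5! / (2! * 3!)
= 10

10


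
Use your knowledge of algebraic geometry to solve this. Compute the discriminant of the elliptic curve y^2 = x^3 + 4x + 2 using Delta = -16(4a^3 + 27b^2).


Compute each component:
4a^3 = 4*4^3 = 4*64 = 256
27b^2 = 27*2^2 = 27*4 = 108
4a^3 + 27b^2 = 256 + 108 = 364
Delta = -16*364 = -5824

-5824


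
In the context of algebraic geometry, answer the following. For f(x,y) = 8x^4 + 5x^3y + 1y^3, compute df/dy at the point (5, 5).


df/dy = 5*x^3 + 3*1*y^2
At (5,5): 5*5^3 + 3*1*5^2
= 625 + 75
= 700

700


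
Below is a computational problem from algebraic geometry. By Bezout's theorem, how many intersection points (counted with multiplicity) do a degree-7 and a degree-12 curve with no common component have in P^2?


Bezout's theorem states the intersection count equals the product of degrees.
Intersection count = 7 * 12 = 84

84


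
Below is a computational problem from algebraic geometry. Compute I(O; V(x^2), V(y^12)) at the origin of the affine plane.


The intersection multiplicity of V(x^a) and V(y^b) at the origin is:
I(O; V(x^2), V(y^12)) = dim_k(k[x,y]/(x^2, y^12))
A basis for k[x,y]/(x^2, y^12) is the set of monomials x^i * y^j
where 0 <= i < 2 and 0 <= j < 12.
The number of such monomials is 2 * 12 = 24

24


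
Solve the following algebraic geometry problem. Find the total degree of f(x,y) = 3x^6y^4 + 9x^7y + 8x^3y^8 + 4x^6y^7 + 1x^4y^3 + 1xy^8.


Examine each term for its total degree (sum of exponents).
  Term '3x^6y^4' has total degree 6+4 = 10.
  Term '9x^7y' has total degree 7+1 = 8.
  Term '8x^3y^8' has total degree 3+8 = 11.
  Term '4x^6y^7' has total degree 6+7 = 13.
  Term '1x^4y^3' has total degree 4+3 = 7.
  Term '1xy^8' has total degree 1+8 = 9.
The maximum total degree among all terms is 13.

13


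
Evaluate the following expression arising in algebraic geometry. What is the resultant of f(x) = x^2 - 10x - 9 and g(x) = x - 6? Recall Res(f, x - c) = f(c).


For Res(f, x - c), we evaluate f at x = c.
f(6) = 6^2 - 10*6 - 9
= 36 - 60 - 9
= -24 - 9 = -33
Res(f, g) = -33

-33


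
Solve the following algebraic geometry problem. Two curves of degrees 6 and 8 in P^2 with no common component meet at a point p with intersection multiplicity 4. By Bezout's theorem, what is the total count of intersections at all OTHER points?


By Bezout's theorem, the total intersection number is d1 * d2.
Total = 6 * 8 = 48
Intersection multiplicity at p = 4
Remaining intersections = 48 - 4 = 44

44


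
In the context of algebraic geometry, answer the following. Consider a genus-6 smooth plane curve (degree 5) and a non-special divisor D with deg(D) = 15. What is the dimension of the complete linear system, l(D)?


First, compute the genus of a smooth plane curve of degree 5:
g = (d-1)(d-2)/2 = (5-1)(5-2)/2 = 6
For a non-special divisor D (i.e., h^1(D) = 0), Riemann-Roch gives:
l(D) = deg(D) - g + 1
Since deg(D) = 15 >= 2g - 1 = 11, D is non-special.
l(D) = 15 - 6 + 1 = 10

10


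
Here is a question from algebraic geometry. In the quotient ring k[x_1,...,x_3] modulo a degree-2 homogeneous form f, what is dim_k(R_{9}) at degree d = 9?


For R = k[x_1,...,x_n]/(f) with f homogeneous of degree e:
The Hilbert series is (1 - t^e)/(1 - t)^n.
So h(d) = C(d+n-1, n-1) - C(d-e+n-1, n-1) for d >= e.
With n=3, e=2, d=9:
C(9+3-1, 3-1) = C(11, 2) = 55
C(9-2+3-1, 3-1) = C(9, 2) = 36
h(9) = 55 - 36 = 19

19


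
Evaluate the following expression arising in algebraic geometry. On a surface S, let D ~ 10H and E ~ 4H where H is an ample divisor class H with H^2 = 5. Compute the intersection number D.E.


Using bilinearity of the intersection pairing on a surface S:
(aH).(bH) = ab * (H.H)
We have H^2 = 5.
D.E = (10H).(4H) = 10*4*5
= 40*5
= 200

200


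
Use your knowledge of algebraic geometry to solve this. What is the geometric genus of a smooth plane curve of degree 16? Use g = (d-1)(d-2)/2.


Using the genus formula for smooth plane curves:
g = (d-1)(d-2)/2
g = (16-1)(16-2)/2
g = 15*14/2
g = 210/2 = 105

105


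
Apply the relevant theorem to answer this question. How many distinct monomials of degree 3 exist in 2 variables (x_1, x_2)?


The number of degree-3 monomials in 2 variables is C(d+n-1, n-1).
= C(3+2-1, 2-1) = C(4, 1)
= 4

4


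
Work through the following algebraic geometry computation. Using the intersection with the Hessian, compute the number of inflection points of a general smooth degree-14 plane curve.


For a general smooth plane curve C of degree d, the inflection points are
the intersection of C with its Hessian curve, which has degree 3(d-2).
By Bezout, the total intersection number is d * 3(d-2) = 14 * 36 = 504.
For a general curve every flex is ordinary, so each contributes
multiplicity 1 to C·Hess(C), and the number of distinct inflection
points is 3d(d-2).
Inflection points = 3*14*(14-2) = 3*14*12 = 504

504


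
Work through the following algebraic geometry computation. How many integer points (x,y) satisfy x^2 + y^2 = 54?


Systematically check integer values of x where x^2 <= 54.
For each valid x, check if 54 - x^2 is a perfect square.
Total integer solutions found: 0

0


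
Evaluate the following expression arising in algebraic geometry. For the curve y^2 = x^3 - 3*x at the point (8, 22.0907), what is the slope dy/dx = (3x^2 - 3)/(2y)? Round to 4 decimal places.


Using implicit differentiation of y^2 = x^3 - 3*x:
2y * dy/dx = 3x^2 - 3
dy/dx = (3x^2 - 3)/(2y)
Numerator: 3*8^2 - 3 = 189
Denominator: 2*22.0907 = 44.1814
dy/dx = 189/44.1814 = 4.2778

4.2778


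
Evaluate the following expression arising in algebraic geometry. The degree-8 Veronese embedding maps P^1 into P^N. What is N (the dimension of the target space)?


The Veronese embedding v_d: P^n -> P^N maps each point to all
degree-d monomials in n+1 homogeneous coordinates.
N = C(n+d, d) - 1
N = C(1+8, 8) - 1
N = C(9, 8) - 1
C(9, 8) = 9
N = 9 - 1 = 8

8


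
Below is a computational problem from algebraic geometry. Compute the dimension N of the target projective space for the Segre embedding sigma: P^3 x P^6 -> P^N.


The Segre embedding maps P^m x P^n into P^N via
all products of coordinates from each factor.
N = (m+1)(n+1) - 1
N = (3+1)(6+1) - 1
N = 4*7 - 1
N = 28 - 1 = 27

27


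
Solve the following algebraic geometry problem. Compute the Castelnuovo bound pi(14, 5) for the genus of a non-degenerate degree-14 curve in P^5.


Castelnuovo's bound: write d - 1 = m(r-1) + epsilon with 0 <= epsilon < r-1.
d - 1 = 14 - 1 = 13
r - 1 = 5 - 1 = 4
13 = 3*4 + 1, so m = 3, epsilon = 1
pi(d, r) = m(m-1)(r-1)/2 + m*epsilon
= 3*2*4/2 + 3*1
= 24/2 + 3
= 12 + 3 = 15

15


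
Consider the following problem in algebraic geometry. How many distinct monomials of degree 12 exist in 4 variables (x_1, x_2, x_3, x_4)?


The number of degree-12 monomials in 4 variables is C(d+n-1, n-1).
= C(12+4-1, 4-1) = C(15, 3)
= 455

455


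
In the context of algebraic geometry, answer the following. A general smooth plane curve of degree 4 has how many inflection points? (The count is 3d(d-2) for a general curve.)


For a general smooth plane curve C of degree d, the inflection points are
the intersection of C with its Hessian curve, which has degree 3(d-2).
By Bezout, the total intersection number is d * 3(d-2) = 4 * 6 = 24.
For a general curve every flex is ordinary, so each contributes
multiplicity 1 to C·Hess(C), and the number of distinct inflection
points is 3d(d-2).
Inflection points = 3*4*(4-2) = 3*4*2 = 24

24


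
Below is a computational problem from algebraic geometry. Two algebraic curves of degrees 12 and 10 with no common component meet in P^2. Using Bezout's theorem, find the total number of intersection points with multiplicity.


Bezout's theorem states the intersection count equals the product of degrees.
Intersection count = 12 * 10 = 120

120


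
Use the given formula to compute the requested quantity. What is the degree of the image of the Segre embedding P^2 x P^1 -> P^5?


The degree of the Segre variety P^2 x P^1 is C(m+n, m).
= C(3, 2)
= 3

3


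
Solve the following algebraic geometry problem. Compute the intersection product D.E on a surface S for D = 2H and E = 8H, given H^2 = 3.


Using bilinearity of the intersection pairing on a surface S:
(aH).(bH) = ab * (H.H)
We have H^2 = 3.
D.E = (2H).(8H) = 2*8*3
= 16*3
= 48

48


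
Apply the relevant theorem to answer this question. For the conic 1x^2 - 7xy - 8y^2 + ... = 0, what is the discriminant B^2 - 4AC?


The discriminant of a conic Ax^2 + Bxy + Cy^2 + ... = 0 is B^2 - 4AC.
B^2 = (-7)^2 = 49
4AC = 4*1*(-8) = -32
Discriminant = 49 + 32 = 81

81


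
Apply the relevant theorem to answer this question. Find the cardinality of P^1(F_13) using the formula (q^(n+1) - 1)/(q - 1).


P^1(F_13) has (q^(n+1) - 1)/(q - 1) points.
= 13^1 + 13^0
= 13 + 1
= 14

14


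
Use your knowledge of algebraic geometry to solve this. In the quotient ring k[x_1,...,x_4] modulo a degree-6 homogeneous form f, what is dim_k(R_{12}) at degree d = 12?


For R = k[x_1,...,x_n]/(f) with f homogeneous of degree e:
The Hilbert series is (1 - t^e)/(1 - t)^n.
So h(d) = C(d+n-1, n-1) - C(d-e+n-1, n-1) for d >= e.
With n=4, e=6, d=12:
C(12+4-1, 4-1) = C(15, 3) = 455
C(12-6+4-1, 4-1) = C(9, 3) = 84
h(12) = 455 - 84 = 371

371


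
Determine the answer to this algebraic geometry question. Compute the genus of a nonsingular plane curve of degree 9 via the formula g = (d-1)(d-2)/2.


Using the genus formula for smooth plane curves:
g = (d-1)(d-2)/2
g = (9-1)(9-2)/2
g = 8*7/2
g = 56/2 = 28

28


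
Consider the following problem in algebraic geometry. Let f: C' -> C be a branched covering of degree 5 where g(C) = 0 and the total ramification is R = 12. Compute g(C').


Riemann-Hurwitz formula: 2g' - 2 = d(2g - 2) + R
Given: d = 5, g = 0, R = 12
2g' - 2 = 5*(2*0 - 2) + 12
2g' - 2 = 5*(-2) + 12
2g' - 2 = -10 + 12 = 2
2g' = 4
g' = 2

2


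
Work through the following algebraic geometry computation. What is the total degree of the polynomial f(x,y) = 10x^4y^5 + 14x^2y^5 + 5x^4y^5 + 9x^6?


Examine each term for its total degree (sum of exponents).
  Term '10x^4y^5' has total degree 4+5 = 9.
  Term '14x^2y^5' has total degree 2+5 = 7.
  Term '5x^4y^5' has total degree 4+5 = 9.
  Term '9x^6' has total degree 6+0 = 6.
The maximum total degree among all terms is 9.

9


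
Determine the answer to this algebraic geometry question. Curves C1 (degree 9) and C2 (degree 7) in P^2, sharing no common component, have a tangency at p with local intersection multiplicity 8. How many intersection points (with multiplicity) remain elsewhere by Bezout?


By Bezout's theorem, the total intersection number is d1 * d2.
Total = 9 * 7 = 63
Intersection multiplicity at p = 8
Remaining intersections = 63 - 8 = 55

55


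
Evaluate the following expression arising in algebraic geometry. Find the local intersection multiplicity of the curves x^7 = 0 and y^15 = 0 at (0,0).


The intersection multiplicity of V(x^a) and V(y^b) at the origin is:
I(O; V(x^7), V(y^15)) = dim_k(k[x,y]/(x^7, y^15))
A basis for k[x,y]/(x^7, y^15) is the set of monomials x^i * y^j
where 0 <= i < 7 and 0 <= j < 15.
The number of such monomials is 7 * 15 = 105

105


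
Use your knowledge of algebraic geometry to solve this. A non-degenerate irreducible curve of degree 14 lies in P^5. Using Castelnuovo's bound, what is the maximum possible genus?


Castelnuovo's bound: write d - 1 = m(r-1) + epsilon with 0 <= epsilon < r-1.
d - 1 = 14 - 1 = 13
r - 1 = 5 - 1 = 4
13 = 3*4 + 1, so m = 3, epsilon = 1
pi(d, r) = m(m-1)(r-1)/2 + m*epsilon
= 3*2*4/2 + 3*1
= 24/2 + 3
= 12 + 3 = 15

15


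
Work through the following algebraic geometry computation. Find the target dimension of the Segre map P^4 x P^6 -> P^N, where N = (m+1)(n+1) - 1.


The Segre embedding maps P^m x P^n into P^N via
all products of coordinates from each factor.
N = (m+1)(n+1) - 1
N = (4+1)(6+1) - 1
N = 5*7 - 1
N = 35 - 1 = 34

34


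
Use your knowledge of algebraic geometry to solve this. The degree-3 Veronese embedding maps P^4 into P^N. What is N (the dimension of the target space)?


The Veronese embedding v_d: P^n -> P^N maps each point to all
degree-d monomials in n+1 homogeneous coordinates.
N = C(n+d, d) - 1
N = C(4+3, 3) - 1
N = C(7, 3) - 1
C(7, 3) = 35
N = 35 - 1 = 34

34


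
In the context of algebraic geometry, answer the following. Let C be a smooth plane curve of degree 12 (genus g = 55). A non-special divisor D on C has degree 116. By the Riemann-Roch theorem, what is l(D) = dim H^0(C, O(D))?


First, compute the genus of a smooth plane curve of degree 12:
g = (d-1)(d-2)/2 = (12-1)(12-2)/2 = 55
For a non-special divisor D (i.e., h^1(D) = 0), Riemann-Roch gives:
l(D) = deg(D) - g + 1
Since deg(D) = 116 >= 2g - 1 = 109, D is non-special.
l(D) = 116 - 55 + 1 = 62

62


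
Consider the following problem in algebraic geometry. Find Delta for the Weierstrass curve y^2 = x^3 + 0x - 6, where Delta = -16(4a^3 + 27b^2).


Compute each component:
4a^3 = 4*0^3 = 4*0 = 0
27b^2 = 27*(-6)^2 = 27*36 = 972
4a^3 + 27b^2 = 0 + 972 = 972
Delta = -16*972 = -15552

-15552


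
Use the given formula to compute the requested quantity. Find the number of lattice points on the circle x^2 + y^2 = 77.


Systematically check integer values of x where x^2 <= 77.
For each valid x, check if 77 - x^2 is a perfect square.
Total integer solutions found: 0

0


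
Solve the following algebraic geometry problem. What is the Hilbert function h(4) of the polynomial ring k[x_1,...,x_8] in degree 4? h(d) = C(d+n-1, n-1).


The Hilbert function for the polynomial ring in 8 variables is:
h(d) = C(d+n-1, n-1)
h(4) = C(4+8-1, 8-1) = C(11, 7)
= 11! / (7! * 4!)
= 330

330


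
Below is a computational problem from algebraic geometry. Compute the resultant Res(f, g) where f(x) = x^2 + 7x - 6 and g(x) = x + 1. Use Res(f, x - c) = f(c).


For Res(f, x - c), we evaluate f at x = c.
f(-1) = (-1)^2 + 7*(-1) - 6
= 1 - 7 - 6
= -6 - 6 = -12
Res(f, g) = -12

-12


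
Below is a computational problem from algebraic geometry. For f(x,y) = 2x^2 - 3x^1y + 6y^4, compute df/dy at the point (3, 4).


df/dy = (-3)*x^1 + 4*6*y^3
At (3,4): (-3)*3^1 + 4*6*4^3
= -9 + 1536
= 1527

1527


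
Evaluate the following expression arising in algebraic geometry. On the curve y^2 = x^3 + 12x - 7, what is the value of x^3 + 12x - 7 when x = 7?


Compute x^3 + 12x - 7 at x = 7:
x^3 = 7^3 = 343
12*x = 12*7 = 84
Sum: 343 + 84 - 7 = 420

420


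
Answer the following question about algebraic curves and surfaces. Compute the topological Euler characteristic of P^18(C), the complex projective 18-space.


The complex projective space P^18 has one cell in each even real dimension 0, 2, ..., 36.
The cohomology groups are H^{2k}(P^18) = Z for k = 0,...,18, and 0 otherwise.
Euler characteristic = sum of Betti numbers = 1 per even-dimensional cohomology group.
chi(P^18) = 18 + 1 = 19

19


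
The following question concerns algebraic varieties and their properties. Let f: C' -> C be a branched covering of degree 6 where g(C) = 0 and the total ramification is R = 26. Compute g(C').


Riemann-Hurwitz formula: 2g' - 2 = d(2g - 2) + R
Given: d = 6, g = 0, R = 26
2g' - 2 = 6*(2*0 - 2) + 26
2g' - 2 = 6*(-2) + 26
2g' - 2 = -12 + 26 = 14
2g' = 16
g' = 8

8


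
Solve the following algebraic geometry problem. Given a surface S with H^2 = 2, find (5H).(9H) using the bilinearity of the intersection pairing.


Using bilinearity of the intersection pairing on a surface S:
(aH).(bH) = ab * (H.H)
We have H^2 = 2.
D.E = (5H).(9H) = 5*9*2
= 45*2
= 90

90


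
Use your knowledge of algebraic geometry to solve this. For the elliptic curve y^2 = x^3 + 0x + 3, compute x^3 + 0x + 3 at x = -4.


Compute x^3 + 0x + 3 at x = -4:
x^3 = (-4)^3 = -64
0*x = 0*(-4) = 0
Sum: -64 + 0 + 3 = -61

-61


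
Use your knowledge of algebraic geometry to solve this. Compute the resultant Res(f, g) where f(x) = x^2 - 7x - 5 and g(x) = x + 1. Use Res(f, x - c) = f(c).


For Res(f, x - c), we evaluate f at x = c.
f(-1) = (-1)^2 - 7*(-1) - 5
= 1 + 7 - 5
= 8 - 5 = 3
Res(f, g) = 3

3


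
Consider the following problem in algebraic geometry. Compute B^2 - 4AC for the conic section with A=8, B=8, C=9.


The discriminant of a conic Ax^2 + Bxy + Cy^2 + ... = 0 is B^2 - 4AC.
B^2 = 8^2 = 64
4AC = 4*8*9 = 288
Discriminant = 64 - 288 = -224

-224


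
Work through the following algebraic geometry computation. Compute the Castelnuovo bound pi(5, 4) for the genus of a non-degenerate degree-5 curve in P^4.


Castelnuovo's bound: write d - 1 = m(r-1) + epsilon with 0 <= epsilon < r-1.
d - 1 = 5 - 1 = 4
r - 1 = 4 - 1 = 3
4 = 1*3 + 1, so m = 1, epsilon = 1
pi(d, r) = m(m-1)(r-1)/2 + m*epsilon
= 1*0*3/2 + 1*1
= 0/2 + 1
= 0 + 1 = 1

1


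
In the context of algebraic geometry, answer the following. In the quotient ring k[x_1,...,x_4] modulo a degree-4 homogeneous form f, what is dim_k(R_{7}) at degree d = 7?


For R = k[x_1,...,x_n]/(f) with f homogeneous of degree e:
The Hilbert series is (1 - t^e)/(1 - t)^n.
So h(d) = C(d+n-1, n-1) - C(d-e+n-1, n-1) for d >= e.
With n=4, e=4, d=7:
C(7+4-1, 4-1) = C(10, 3) = 120
C(7-4+4-1, 4-1) = C(6, 3) = 20
h(7) = 120 - 20 = 100

100


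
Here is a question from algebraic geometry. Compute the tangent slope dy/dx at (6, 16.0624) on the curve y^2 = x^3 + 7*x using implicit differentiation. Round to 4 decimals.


Using implicit differentiation of y^2 = x^3 + 7*x:
2y * dy/dx = 3x^2 + 7
dy/dx = (3x^2 + 7)/(2y)
Numerator: 3*6^2 + 7 = 115
Denominator: 2*16.0624 = 32.1248
dy/dx = 115/32.1248 = 3.5798

3.5798


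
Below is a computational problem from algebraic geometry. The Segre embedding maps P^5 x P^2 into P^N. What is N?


The Segre embedding maps P^m x P^n into P^N via
all products of coordinates from each factor.
N = (m+1)(n+1) - 1
N = (5+1)(2+1) - 1
N = 6*3 - 1
N = 18 - 1 = 17

17


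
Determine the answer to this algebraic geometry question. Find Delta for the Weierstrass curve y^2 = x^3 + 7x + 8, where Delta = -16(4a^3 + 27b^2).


Compute each component:
4a^3 = 4*7^3 = 4*343 = 1372
27b^2 = 27*8^2 = 27*64 = 1728
4a^3 + 27b^2 = 1372 + 1728 = 3100
Delta = -16*3100 = -49600

-49600


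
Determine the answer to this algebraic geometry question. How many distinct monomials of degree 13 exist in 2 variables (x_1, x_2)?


The number of degree-13 monomials in 2 variables is C(d+n-1, n-1).
= C(13+2-1, 2-1) = C(14, 1)
= 14

14


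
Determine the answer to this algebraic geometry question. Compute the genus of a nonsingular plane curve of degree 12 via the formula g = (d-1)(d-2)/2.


Using the genus formula for smooth plane curves:
g = (d-1)(d-2)/2
g = (12-1)(12-2)/2
g = 11*10/2
g = 110/2 = 55

55


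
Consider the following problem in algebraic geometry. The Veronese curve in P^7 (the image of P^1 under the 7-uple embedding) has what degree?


The rational normal curve in P^7 is the image of P^1 under the 7-uple Veronese.
A general hyperplane in P^7 pulls back to a degree-7 form on P^1, which has 7 zeros,
so the curve meets a general hyperplane in 7 points. Degree = 7.

7


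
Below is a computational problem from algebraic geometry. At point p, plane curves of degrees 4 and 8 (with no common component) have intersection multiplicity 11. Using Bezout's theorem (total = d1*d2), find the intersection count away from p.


By Bezout's theorem, the total intersection number is d1 * d2.
Total = 4 * 8 = 32
Intersection multiplicity at p = 11
Remaining intersections = 32 - 11 = 21

21


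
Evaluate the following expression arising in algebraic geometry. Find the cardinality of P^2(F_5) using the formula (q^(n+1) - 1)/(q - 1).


P^2(F_5) has (q^(n+1) - 1)/(q - 1) points.
= 5^2 + 5^1 + 5^0
= 25 + 5 + 1
= 31

31


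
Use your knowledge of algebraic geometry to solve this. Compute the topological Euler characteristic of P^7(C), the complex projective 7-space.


The complex projective space P^7 has one cell in each even real dimension 0, 2, ..., 14.
The cohomology groups are H^{2k}(P^7) = Z for k = 0,...,7, and 0 otherwise.
Euler characteristic = sum of Betti numbers = 1 per even-dimensional cohomology group.
chi(P^7) = 7 + 1 = 8

8


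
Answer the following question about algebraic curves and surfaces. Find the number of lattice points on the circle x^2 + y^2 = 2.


Systematically check integer values of x where x^2 <= 2.
For each valid x, check if 2 - x^2 is a perfect square.
x=1: 2 - 1 = 1, sqrt = 1 (valid)
Total integer solutions found: 4

4


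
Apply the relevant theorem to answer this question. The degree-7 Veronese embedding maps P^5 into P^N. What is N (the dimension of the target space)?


The Veronese embedding v_d: P^n -> P^N maps each point to all
degree-d monomials in n+1 homogeneous coordinates.
N = C(n+d, d) - 1
N = C(5+7, 7) - 1
N = C(12, 7) - 1
C(12, 7) = 792
N = 792 - 1 = 791

791


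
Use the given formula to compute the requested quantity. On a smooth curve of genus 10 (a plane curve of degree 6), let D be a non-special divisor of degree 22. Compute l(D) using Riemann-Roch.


First, compute the genus of a smooth plane curve of degree 6:
g = (d-1)(d-2)/2 = (6-1)(6-2)/2 = 10
For a non-special divisor D (i.e., h^1(D) = 0), Riemann-Roch gives:
l(D) = deg(D) - g + 1
Since deg(D) = 22 >= 2g - 1 = 19, D is non-special.
l(D) = 22 - 10 + 1 = 13

13


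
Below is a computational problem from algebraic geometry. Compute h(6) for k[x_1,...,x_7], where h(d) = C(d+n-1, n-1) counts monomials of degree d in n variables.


The Hilbert function for the polynomial ring in 7 variables is:
h(d) = C(d+n-1, n-1)
h(6) = C(6+7-1, 7-1) = C(12, 6)
= 12! / (6! * 6!)
= 924

924


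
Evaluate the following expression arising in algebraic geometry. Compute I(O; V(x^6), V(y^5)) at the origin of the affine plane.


The intersection multiplicity of V(x^a) and V(y^b) at the origin is:
I(O; V(x^6), V(y^5)) = dim_k(k[x,y]/(x^6, y^5))
A basis for k[x,y]/(x^6, y^5) is the set of monomials x^i * y^j
where 0 <= i < 6 and 0 <= j < 5.
The number of such monomials is 6 * 5 = 30

30


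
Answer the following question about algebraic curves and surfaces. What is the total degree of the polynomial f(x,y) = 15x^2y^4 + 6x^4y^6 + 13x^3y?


Examine each term for its total degree (sum of exponents).
  Term '15x^2y^4' has total degree 2+4 = 6.
  Term '6x^4y^6' has total degree 4+6 = 10.
  Term '13x^3y' has total degree 3+1 = 4.
The maximum total degree among all terms is 10.

10


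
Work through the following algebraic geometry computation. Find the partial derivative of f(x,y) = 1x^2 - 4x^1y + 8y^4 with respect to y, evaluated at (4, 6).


df/dy = (-4)*x^1 + 4*8*y^3
At (4,6): (-4)*4^1 + 4*8*6^3
= -16 + 6912
= 6896

6896


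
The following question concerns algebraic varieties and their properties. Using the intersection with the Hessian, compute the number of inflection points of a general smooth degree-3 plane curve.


For a general smooth plane curve C of degree d, the inflection points are
the intersection of C with its Hessian curve, which has degree 3(d-2).
By Bezout, the total intersection number is d * 3(d-2) = 3 * 3 = 9.
For a general curve every flex is ordinary, so each contributes
multiplicity 1 to C·Hess(C), and the number of distinct inflection
points is 3d(d-2).
Inflection points = 3*3*(3-2) = 3*3*1 = 9

9


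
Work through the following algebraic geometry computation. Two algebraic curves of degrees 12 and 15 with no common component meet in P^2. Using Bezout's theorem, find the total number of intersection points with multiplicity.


Bezout's theorem states the intersection count equals the product of degrees.
Intersection count = 12 * 15 = 180

180


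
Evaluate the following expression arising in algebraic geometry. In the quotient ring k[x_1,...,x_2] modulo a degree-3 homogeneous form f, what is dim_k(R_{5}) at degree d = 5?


For R = k[x_1,...,x_n]/(f) with f homogeneous of degree e:
The Hilbert series is (1 - t^e)/(1 - t)^n.
So h(d) = C(d+n-1, n-1) - C(d-e+n-1, n-1) for d >= e.
With n=2, e=3, d=5:
C(5+2-1, 2-1) = C(6, 1) = 6
C(5-3+2-1, 2-1) = C(3, 1) = 3
h(5) = 6 - 3 = 3

3


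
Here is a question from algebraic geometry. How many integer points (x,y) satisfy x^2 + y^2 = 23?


Systematically check integer values of x where x^2 <= 23.
For each valid x, check if 23 - x^2 is a perfect square.
Total integer solutions found: 0

0


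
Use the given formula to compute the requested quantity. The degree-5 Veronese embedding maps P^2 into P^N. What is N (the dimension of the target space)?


The Veronese embedding v_d: P^n -> P^N maps each point to all
degree-d monomials in n+1 homogeneous coordinates.
N = C(n+d, d) - 1
N = C(2+5, 5) - 1
N = C(7, 5) - 1
C(7, 5) = 21
N = 21 - 1 = 20

20


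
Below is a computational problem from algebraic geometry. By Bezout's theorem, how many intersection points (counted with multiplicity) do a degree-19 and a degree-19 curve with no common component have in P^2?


Bezout's theorem states the intersection count equals the product of degrees.
Intersection count = 19 * 19 = 361

361


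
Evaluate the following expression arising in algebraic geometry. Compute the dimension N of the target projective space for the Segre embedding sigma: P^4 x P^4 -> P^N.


The Segre embedding maps P^m x P^n into P^N via
all products of coordinates from each factor.
N = (m+1)(n+1) - 1
N = (4+1)(4+1) - 1
N = 5*5 - 1
N = 25 - 1 = 24

24


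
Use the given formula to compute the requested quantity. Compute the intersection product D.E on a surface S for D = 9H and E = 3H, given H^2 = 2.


Using bilinearity of the intersection pairing on a surface S:
(aH).(bH) = ab * (H.H)
We have H^2 = 2.
D.E = (9H).(3H) = 9*3*2
= 27*2
= 54

54


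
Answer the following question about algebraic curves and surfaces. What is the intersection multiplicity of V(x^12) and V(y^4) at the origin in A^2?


The intersection multiplicity of V(x^a) and V(y^b) at the origin is:
I(O; V(x^12), V(y^4)) = dim_k(k[x,y]/(x^12, y^4))
A basis for k[x,y]/(x^12, y^4) is the set of monomials x^i * y^j
where 0 <= i < 12 and 0 <= j < 4.
The number of such monomials is 12 * 4 = 48

48


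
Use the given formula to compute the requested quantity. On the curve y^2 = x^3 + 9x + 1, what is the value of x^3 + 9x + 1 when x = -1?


Compute x^3 + 9x + 1 at x = -1:
x^3 = (-1)^3 = -1
9*x = 9*(-1) = -9
Sum: -1 - 9 + 1 = -9

-9


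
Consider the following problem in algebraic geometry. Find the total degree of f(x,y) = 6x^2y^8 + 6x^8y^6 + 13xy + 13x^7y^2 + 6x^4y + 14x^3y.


Examine each term for its total degree (sum of exponents).
  Term '6x^2y^8' has total degree 2+8 = 10.
  Term '6x^8y^6' has total degree 8+6 = 14.
  Term '13xy' has total degree 1+1 = 2.
  Term '13x^7y^2' has total degree 7+2 = 9.
  Term '6x^4y' has total degree 4+1 = 5.
  Term '14x^3y' has total degree 3+1 = 4.
The maximum total degree among all terms is 14.

14


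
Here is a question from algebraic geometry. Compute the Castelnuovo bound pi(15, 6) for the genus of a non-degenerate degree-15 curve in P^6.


Castelnuovo's bound: write d - 1 = m(r-1) + epsilon with 0 <= epsilon < r-1.
d - 1 = 15 - 1 = 14
r - 1 = 6 - 1 = 5
14 = 2*5 + 4, so m = 2, epsilon = 4
pi(d, r) = m(m-1)(r-1)/2 + m*epsilon
= 2*1*5/2 + 2*4
= 10/2 + 8
= 5 + 8 = 13

13


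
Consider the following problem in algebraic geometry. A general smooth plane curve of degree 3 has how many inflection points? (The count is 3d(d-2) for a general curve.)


For a general smooth plane curve C of degree d, the inflection points are
the intersection of C with its Hessian curve, which has degree 3(d-2).
By Bezout, the total intersection number is d * 3(d-2) = 3 * 3 = 9.
For a general curve every flex is ordinary, so each contributes
multiplicity 1 to C·Hess(C), and the number of distinct inflection
points is 3d(d-2).
Inflection points = 3*3*(3-2) = 3*3*1 = 9

9


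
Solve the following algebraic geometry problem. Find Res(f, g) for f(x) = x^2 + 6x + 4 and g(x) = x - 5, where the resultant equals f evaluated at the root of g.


For Res(f, x - c), we evaluate f at x = c.
f(5) = 5^2 + 6*5 + 4
= 25 + 30 + 4
= 55 + 4 = 59
Res(f, g) = 59

59
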